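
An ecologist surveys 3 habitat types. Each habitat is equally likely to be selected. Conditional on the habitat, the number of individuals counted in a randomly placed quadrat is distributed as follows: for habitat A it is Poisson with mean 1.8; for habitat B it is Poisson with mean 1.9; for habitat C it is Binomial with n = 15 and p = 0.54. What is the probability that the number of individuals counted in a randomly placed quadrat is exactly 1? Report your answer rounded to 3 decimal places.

Conditional on each habitat, P(X = 1): A: 0.297538; B: 0.28418; C: 0.000153849.
By total probability, P(X = 1) = 0.333333·0.297538 + 0.333333·0.28418 + 0.333333·0.000153849 = 0.193957.

0.194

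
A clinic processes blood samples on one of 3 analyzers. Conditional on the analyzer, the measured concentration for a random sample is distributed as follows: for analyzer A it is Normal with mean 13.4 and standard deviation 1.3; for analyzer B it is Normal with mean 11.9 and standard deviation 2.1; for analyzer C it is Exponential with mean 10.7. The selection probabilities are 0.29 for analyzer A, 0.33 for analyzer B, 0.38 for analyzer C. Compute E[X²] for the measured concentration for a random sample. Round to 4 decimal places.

187.7615

For each component E[X²] = Var + (mean)², giving A: 181.25; B: 146.02; C: 228.98.
Overall E[X²] = 0.29·181.25 + 0.33·146.02 + 0.38·228.98 = 187.761.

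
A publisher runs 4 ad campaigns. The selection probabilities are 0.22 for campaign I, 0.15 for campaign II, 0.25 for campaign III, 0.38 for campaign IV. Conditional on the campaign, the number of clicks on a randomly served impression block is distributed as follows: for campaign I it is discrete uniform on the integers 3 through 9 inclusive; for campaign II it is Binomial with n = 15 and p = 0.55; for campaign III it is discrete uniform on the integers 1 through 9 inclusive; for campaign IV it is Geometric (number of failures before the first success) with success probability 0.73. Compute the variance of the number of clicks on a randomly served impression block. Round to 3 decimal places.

Per component, I: μ=6, E[X²]=40; II: μ=8.25, E[X²]=71.775; III: μ=5, E[X²]=31.6667; IV: μ=0.369863, E[X²]=0.64346.
E[X] = 0.22·6 + 0.15·8.25 + 0.25·5 + 0.38·0.369863 = 3.94805.
E[X²] = 0.22·40 + 0.15·71.775 + 0.25·31.6667 + 0.38·0.64346 = 27.7274.
Var(X) = E[X²] − (E[X])² = 27.7274 − 15.5871 = 12.1403.

12.140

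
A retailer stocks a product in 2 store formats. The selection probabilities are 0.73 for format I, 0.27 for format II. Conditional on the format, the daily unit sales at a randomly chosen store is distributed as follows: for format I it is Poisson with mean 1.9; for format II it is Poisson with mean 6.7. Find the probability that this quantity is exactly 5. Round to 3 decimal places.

0.060

Conditional on each format, P(X = 5): I: 0.0308622; II: 0.13849.
By total probability, P(X = 5) = 0.73·0.0308622 + 0.27·0.13849 = 0.0599218.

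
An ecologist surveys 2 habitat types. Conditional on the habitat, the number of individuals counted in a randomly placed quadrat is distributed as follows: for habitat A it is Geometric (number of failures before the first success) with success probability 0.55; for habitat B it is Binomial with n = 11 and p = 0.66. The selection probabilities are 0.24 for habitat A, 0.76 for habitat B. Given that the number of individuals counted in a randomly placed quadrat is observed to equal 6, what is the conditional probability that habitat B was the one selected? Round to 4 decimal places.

0.9918

Likelihoods P(X=6 | ·): A: 0.00456707; B: 0.1735.
Posterior ∝ prior × likelihood. Numerator for B: 0.76·0.1735 = 0.13186.
Normalizing constant: 0.24·0.00456707 + 0.76·0.1735 = 0.132956.
P(B | observation) = 0.13186 / 0.132956 = 0.991756.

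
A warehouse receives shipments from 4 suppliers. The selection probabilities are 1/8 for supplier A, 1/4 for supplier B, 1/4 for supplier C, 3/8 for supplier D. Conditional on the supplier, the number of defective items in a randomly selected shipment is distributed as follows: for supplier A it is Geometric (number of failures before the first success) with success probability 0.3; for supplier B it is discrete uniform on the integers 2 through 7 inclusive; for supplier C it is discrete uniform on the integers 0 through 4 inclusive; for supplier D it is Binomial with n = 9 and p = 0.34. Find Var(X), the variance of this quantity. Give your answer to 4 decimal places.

3.8240

Per component, A: μ=2.33333, E[X²]=13.2222; B: μ=4.5, E[X²]=23.1667; C: μ=2, E[X²]=6; D: μ=3.06, E[X²]=11.3832.
E[X] = 0.125·2.33333 + 0.25·4.5 + 0.25·2 + 0.375·3.06 = 3.06417.
E[X²] = 0.125·13.2222 + 0.25·23.1667 + 0.25·6 + 0.375·11.3832 = 13.2131.
Var(X) = E[X²] − (E[X])² = 13.2131 − 9.38912 = 3.82403.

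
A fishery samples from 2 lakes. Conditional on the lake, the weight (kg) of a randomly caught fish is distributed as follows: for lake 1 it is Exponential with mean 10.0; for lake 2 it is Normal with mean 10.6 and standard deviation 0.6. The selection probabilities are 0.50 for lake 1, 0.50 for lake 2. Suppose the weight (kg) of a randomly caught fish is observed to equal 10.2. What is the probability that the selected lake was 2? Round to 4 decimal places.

Likelihoods f(10.2 | ·): 1: 0.0360595; 2: 0.532413.
Posterior ∝ prior × likelihood. Numerator for 2: 0.5·0.532413 = 0.266207.
Normalizing constant: 0.5·0.0360595 + 0.5·0.532413 = 0.284236.
P(2 | observation) = 0.266207 / 0.284236 = 0.936568.

0.9366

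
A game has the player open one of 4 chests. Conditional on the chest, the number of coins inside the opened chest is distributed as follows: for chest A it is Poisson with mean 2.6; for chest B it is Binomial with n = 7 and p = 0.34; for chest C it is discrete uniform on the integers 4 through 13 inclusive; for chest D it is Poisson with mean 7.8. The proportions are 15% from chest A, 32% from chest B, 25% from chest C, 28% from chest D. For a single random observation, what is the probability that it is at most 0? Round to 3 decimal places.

Conditional on each chest, P(X ≤ 0): A: 0.0742736; B: 0.0545516; C: 0; D: 0.000409735.
By total probability, P(X ≤ 0) = 0.15·0.0742736 + 0.32·0.0545516 + 0.25·0 + 0.28·0.000409735 = 0.0287123.

0.029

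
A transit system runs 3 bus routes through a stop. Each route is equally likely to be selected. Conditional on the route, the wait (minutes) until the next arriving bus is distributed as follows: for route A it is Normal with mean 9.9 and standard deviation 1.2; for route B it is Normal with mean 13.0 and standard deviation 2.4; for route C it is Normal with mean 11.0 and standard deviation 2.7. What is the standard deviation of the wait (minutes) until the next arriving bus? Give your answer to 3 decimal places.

Per component, A: μ=9.9, E[X²]=99.45; B: μ=13, E[X²]=174.76; C: μ=11, E[X²]=128.29.
E[X] = 0.333333·9.9 + 0.333333·13 + 0.333333·11 = 11.3.
E[X²] = 0.333333·99.45 + 0.333333·174.76 + 0.333333·128.29 = 134.167.
Var(X) = E[X²] − (E[X])² = 134.167 − 127.69 = 6.47667.
SD(X) = √6.47667 = 2.54493.

2.545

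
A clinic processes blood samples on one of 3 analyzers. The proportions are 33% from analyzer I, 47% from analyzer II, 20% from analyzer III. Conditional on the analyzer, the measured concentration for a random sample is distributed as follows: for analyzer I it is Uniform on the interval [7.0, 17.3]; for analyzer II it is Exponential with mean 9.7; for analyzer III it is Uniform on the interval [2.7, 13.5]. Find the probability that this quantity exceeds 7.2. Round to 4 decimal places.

0.6640

Conditional on each analyzer, P(X > 7.2): I: 0.980583; II: 0.476033; III: 0.583333.
By total probability, P(X > 7.2) = 0.33·0.980583 + 0.47·0.476033 + 0.2·0.583333 = 0.663994.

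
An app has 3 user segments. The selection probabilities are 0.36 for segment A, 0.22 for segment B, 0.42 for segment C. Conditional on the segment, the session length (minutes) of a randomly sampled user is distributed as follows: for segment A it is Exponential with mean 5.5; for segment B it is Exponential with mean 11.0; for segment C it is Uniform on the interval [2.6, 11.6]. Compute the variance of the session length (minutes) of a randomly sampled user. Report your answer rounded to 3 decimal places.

Per component, A: μ=5.5, E[X²]=60.5; B: μ=11, E[X²]=242; C: μ=7.1, E[X²]=57.16.
E[X] = 0.36·5.5 + 0.22·11 + 0.42·7.1 = 7.382.
E[X²] = 0.36·60.5 + 0.22·242 + 0.42·57.16 = 99.0272.
Var(X) = E[X²] − (E[X])² = 99.0272 − 54.4939 = 44.5333.

44.533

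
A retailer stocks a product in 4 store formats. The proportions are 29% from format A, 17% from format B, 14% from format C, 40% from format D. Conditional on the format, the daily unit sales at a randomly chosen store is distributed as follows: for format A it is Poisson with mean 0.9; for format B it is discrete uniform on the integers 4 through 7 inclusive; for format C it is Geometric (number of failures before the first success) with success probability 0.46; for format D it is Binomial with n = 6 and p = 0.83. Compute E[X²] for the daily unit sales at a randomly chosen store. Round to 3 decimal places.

16.660

For each component E[X²] = Var + (mean)², giving A: 1.71; B: 31.5; C: 3.93006; D: 25.647.
Overall E[X²] = 0.29·1.71 + 0.17·31.5 + 0.14·3.93006 + 0.4·25.647 = 16.6599.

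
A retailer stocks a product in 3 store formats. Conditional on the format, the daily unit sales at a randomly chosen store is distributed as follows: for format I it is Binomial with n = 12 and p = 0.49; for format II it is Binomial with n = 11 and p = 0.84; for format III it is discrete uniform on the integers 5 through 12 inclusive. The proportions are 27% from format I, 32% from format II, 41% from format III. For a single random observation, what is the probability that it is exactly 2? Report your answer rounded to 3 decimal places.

Conditional on each format, P(X = 2): I: 0.0188642; II: 2.66687e-06; III: 0.
By total probability, P(X = 2) = 0.27·0.0188642 + 0.32·2.66687e-06 + 0.41·0 = 0.00509418.

0.005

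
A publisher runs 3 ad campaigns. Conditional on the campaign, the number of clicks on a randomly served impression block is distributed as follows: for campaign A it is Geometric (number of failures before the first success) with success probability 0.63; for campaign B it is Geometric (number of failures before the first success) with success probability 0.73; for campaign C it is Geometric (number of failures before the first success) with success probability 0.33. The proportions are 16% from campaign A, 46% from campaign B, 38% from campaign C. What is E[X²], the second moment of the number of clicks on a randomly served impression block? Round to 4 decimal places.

For each component E[X²] = Var + (mean)², giving A: 1.27715; B: 0.64346; C: 10.2746.
Overall E[X²] = 0.16·1.27715 + 0.46·0.64346 + 0.38·10.2746 = 4.40467.

4.4047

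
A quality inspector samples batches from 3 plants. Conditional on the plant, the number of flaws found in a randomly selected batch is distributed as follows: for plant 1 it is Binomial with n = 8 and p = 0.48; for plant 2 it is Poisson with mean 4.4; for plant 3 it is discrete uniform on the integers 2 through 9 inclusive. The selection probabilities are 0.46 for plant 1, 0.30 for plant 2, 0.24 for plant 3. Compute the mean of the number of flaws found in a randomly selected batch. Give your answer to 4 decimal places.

4.4064

Component means — 1: 3.84; 2: 4.4; 3: 5.5.
E[X] = 0.46·3.84 + 0.3·4.4 + 0.24·5.5 = 4.4064.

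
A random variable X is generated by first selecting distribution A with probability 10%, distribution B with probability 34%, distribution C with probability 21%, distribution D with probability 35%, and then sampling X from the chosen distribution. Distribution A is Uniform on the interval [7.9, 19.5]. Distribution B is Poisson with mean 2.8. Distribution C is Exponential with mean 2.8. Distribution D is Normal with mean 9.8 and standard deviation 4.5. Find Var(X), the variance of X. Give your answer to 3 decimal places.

Per component, A: μ=13.7, E[X²]=198.903; B: μ=2.8, E[X²]=10.64; C: μ=2.8, E[X²]=15.68; D: μ=9.8, E[X²]=116.29.
E[X] = 0.1·13.7 + 0.34·2.8 + 0.21·2.8 + 0.35·9.8 = 6.34.
E[X²] = 0.1·198.903 + 0.34·10.64 + 0.21·15.68 + 0.35·116.29 = 67.5022.
Var(X) = E[X²] − (E[X])² = 67.5022 − 40.1956 = 27.3066.

27.307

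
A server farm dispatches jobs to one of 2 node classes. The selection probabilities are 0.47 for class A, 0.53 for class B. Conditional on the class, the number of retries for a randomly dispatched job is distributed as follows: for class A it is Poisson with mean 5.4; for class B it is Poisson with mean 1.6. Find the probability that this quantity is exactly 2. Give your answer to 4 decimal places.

Conditional on each class, P(X = 2): A: 0.0658518; B: 0.258428.
By total probability, P(X = 2) = 0.47·0.0658518 + 0.53·0.258428 = 0.167917.

0.1679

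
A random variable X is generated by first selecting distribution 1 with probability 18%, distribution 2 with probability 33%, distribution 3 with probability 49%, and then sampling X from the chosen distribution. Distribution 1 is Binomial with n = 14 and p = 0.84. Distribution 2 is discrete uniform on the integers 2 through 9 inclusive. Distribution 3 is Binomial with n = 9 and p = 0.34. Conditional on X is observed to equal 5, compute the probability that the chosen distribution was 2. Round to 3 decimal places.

0.437

Likelihoods P(X=5 | ·): 1: 5.75361e-05; 2: 0.125; 3: 0.108628.
Posterior ∝ prior × likelihood. Numerator for 2: 0.33·0.125 = 0.04125.
Normalizing constant: 0.18·5.75361e-05 + 0.33·0.125 + 0.49·0.108628 = 0.094488.
P(2 | observation) = 0.04125 / 0.094488 = 0.436564.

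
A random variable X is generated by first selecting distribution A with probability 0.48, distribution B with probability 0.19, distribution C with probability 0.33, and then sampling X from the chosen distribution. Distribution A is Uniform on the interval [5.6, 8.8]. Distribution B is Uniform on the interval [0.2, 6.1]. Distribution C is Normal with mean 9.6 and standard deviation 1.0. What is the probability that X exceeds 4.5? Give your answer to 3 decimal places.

0.862

Conditional on each component, P(X > 4.5): A: 1; B: 0.271186; C: 1.
By total probability, P(X > 4.5) = 0.48·1 + 0.19·0.271186 + 0.33·1 = 0.861525.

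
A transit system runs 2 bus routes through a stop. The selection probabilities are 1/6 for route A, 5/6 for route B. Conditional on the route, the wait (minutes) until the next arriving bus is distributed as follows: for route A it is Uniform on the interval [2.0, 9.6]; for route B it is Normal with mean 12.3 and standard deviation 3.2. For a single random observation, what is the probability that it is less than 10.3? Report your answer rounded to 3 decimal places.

Conditional on each route, P(X < 10.3): A: 1; B: 0.265986.
By total probability, P(X < 10.3) = 0.166667·1 + 0.833333·0.265986 = 0.388321.

0.388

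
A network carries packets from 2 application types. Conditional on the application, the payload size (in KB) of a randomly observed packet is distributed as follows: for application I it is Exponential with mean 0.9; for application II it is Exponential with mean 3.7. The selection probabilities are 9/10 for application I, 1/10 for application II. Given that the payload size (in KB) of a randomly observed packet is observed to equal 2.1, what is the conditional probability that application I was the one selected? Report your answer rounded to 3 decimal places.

0.864

Likelihoods f(2.1 | ·): I: 0.107747; II: 0.153217.
Posterior ∝ prior × likelihood. Numerator for I: 0.9·0.107747 = 0.096972.
Normalizing constant: 0.9·0.107747 + 0.1·0.153217 = 0.112294.
P(I | observation) = 0.096972 / 0.112294 = 0.863557.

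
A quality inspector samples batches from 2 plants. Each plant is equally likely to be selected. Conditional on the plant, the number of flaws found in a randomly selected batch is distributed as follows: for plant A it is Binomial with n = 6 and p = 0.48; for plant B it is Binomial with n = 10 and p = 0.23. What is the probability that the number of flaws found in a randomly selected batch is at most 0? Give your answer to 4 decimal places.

Conditional on each plant, P(X ≤ 0): A: 0.0197706; B: 0.0732668.
By total probability, P(X ≤ 0) = 0.5·0.0197706 + 0.5·0.0732668 = 0.0465187.

0.0465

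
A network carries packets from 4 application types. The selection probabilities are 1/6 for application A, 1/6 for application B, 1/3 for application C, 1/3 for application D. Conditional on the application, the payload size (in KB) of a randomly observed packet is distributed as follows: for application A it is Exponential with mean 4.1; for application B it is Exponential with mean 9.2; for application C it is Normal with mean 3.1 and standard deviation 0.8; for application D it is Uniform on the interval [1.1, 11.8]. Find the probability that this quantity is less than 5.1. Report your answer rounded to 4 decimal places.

0.6454

Conditional on each application, P(X < 5.1): A: 0.711743; B: 0.425553; C: 0.99379; D: 0.373832.
By total probability, P(X < 5.1) = 0.166667·0.711743 + 0.166667·0.425553 + 0.333333·0.99379 + 0.333333·0.373832 = 0.645423.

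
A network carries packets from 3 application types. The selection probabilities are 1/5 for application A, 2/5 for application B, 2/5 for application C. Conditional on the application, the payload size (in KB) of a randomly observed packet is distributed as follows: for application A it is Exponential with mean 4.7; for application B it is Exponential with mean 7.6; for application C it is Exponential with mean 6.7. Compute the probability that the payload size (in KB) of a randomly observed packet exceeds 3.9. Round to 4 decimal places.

Conditional on each application, P(X > 3.9): A: 0.436142; B: 0.598602; C: 0.55873.
By total probability, P(X > 3.9) = 0.2·0.436142 + 0.4·0.598602 + 0.4·0.55873 = 0.550161.

0.5502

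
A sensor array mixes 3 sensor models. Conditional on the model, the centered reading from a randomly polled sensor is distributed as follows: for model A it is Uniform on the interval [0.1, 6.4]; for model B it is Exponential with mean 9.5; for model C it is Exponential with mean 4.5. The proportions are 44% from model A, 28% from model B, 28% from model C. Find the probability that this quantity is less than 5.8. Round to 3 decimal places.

0.729

Conditional on each model, P(X < 5.8): A: 0.904762; B: 0.456935; C: 0.724423.
By total probability, P(X < 5.8) = 0.44·0.904762 + 0.28·0.456935 + 0.28·0.724423 = 0.728876.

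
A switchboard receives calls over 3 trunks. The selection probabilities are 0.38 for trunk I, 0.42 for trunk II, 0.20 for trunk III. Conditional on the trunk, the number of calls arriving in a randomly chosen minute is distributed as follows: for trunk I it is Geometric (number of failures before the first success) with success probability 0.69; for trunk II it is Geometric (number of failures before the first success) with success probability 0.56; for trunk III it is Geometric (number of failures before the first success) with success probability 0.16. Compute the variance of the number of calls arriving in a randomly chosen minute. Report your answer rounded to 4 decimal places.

10.8430

Per component, I: μ=0.449275, E[X²]=0.852972; II: μ=0.785714, E[X²]=2.02041; III: μ=5.25, E[X²]=60.375.
E[X] = 0.38·0.449275 + 0.42·0.785714 + 0.2·5.25 = 1.55072.
E[X²] = 0.38·0.852972 + 0.42·2.02041 + 0.2·60.375 = 13.2477.
Var(X) = E[X²] − (E[X])² = 13.2477 − 2.40475 = 10.843.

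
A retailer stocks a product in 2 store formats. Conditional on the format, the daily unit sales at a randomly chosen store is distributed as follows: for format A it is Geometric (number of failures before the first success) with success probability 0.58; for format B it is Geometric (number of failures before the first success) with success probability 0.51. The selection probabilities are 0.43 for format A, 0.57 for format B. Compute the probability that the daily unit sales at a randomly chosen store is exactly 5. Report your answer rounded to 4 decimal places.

Conditional on each format, P(X = 5): A: 0.00758009; B: 0.0144062.
By total probability, P(X = 5) = 0.43·0.00758009 + 0.57·0.0144062 = 0.011471.

0.0115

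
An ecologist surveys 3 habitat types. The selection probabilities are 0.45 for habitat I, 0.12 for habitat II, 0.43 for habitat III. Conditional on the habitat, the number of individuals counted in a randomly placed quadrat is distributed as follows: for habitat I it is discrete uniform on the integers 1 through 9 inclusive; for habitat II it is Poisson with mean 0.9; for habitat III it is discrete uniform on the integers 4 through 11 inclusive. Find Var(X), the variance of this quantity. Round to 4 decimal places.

Per component, I: μ=5, E[X²]=31.6667; II: μ=0.9, E[X²]=1.71; III: μ=7.5, E[X²]=61.5.
E[X] = 0.45·5 + 0.12·0.9 + 0.43·7.5 = 5.583.
E[X²] = 0.45·31.6667 + 0.12·1.71 + 0.43·61.5 = 40.9002.
Var(X) = E[X²] − (E[X])² = 40.9002 − 31.1699 = 9.73031.

9.7303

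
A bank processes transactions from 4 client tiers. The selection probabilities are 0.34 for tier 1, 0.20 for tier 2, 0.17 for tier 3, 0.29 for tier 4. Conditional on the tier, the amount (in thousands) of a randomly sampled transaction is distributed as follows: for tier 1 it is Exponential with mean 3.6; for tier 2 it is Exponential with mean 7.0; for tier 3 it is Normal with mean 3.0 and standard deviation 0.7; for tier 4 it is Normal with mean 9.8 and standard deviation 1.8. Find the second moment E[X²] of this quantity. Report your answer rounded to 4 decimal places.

For each component E[X²] = Var + (mean)², giving 1: 25.92; 2: 98; 3: 9.49; 4: 99.28.
Overall E[X²] = 0.34·25.92 + 0.2·98 + 0.17·9.49 + 0.29·99.28 = 58.8173.

58.8173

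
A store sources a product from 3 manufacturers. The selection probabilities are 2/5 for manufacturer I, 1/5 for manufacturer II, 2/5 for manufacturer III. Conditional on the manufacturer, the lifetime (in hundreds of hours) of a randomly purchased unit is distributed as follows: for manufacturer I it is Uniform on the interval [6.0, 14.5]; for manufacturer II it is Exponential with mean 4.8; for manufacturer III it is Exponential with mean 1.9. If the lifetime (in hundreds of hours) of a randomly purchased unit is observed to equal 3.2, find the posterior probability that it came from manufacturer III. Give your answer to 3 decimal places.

Likelihoods f(3.2 | ·): I: 0; II: 0.106962; III: 0.0976794.
Posterior ∝ prior × likelihood. Numerator for III: 0.4·0.0976794 = 0.0390718.
Normalizing constant: 0.4·0 + 0.2·0.106962 + 0.4·0.0976794 = 0.0604641.
P(III | observation) = 0.0390718 / 0.0604641 = 0.646197.

0.646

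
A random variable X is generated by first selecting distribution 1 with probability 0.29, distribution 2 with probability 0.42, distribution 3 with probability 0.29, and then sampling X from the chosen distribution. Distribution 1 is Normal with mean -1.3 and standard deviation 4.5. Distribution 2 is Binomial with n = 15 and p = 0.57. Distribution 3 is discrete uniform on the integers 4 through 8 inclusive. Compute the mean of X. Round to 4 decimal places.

4.9540

Component means — 1: -1.3; 2: 8.55; 3: 6.
E[X] = 0.29·-1.3 + 0.42·8.55 + 0.29·6 = 4.954.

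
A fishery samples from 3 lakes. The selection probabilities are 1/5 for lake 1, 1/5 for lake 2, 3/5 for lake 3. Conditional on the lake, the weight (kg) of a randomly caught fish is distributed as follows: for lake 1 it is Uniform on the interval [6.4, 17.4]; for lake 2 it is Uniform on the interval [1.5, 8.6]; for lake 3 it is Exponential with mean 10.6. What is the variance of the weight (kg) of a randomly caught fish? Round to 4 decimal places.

76.0488

Per component, 1: μ=11.9, E[X²]=151.693; 2: μ=5.05, E[X²]=29.7033; 3: μ=10.6, E[X²]=224.72.
E[X] = 0.2·11.9 + 0.2·5.05 + 0.6·10.6 = 9.75.
E[X²] = 0.2·151.693 + 0.2·29.7033 + 0.6·224.72 = 171.111.
Var(X) = E[X²] − (E[X])² = 171.111 − 95.0625 = 76.0488.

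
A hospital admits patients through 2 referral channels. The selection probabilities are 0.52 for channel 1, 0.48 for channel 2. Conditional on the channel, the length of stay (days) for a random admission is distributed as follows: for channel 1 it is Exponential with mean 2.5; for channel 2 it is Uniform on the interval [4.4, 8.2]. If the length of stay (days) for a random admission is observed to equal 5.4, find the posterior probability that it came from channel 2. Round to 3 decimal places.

Likelihoods f(5.4 | ·): 1: 0.04613; 2: 0.263158.
Posterior ∝ prior × likelihood. Numerator for 2: 0.48·0.263158 = 0.126316.
Normalizing constant: 0.52·0.04613 + 0.48·0.263158 = 0.150303.
P(2 | observation) = 0.126316 / 0.150303 = 0.840405.

0.840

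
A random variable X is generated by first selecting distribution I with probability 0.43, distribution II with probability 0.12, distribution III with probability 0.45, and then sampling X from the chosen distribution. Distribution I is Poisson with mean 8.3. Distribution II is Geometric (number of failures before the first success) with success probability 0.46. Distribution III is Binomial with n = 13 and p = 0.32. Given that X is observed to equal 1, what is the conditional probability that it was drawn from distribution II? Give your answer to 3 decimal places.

Likelihoods P(X=1 | ·): I: 0.00206269; II: 0.2484; III: 0.0406631.
Posterior ∝ prior × likelihood. Numerator for II: 0.12·0.2484 = 0.029808.
Normalizing constant: 0.43·0.00206269 + 0.12·0.2484 + 0.45·0.0406631 = 0.0489933.
P(II | observation) = 0.029808 / 0.0489933 = 0.608409.

0.608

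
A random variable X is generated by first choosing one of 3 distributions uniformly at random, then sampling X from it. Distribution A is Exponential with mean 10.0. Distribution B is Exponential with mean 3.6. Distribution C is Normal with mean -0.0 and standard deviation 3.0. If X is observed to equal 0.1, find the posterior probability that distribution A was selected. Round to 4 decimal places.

0.1972

Likelihoods f(0.1 | ·): A: 0.099005; B: 0.270168; C: 0.132907.
Posterior ∝ prior × likelihood. Numerator for A: 0.333333·0.099005 = 0.0330017.
Normalizing constant: 0.333333·0.099005 + 0.333333·0.270168 + 0.333333·0.132907 = 0.16736.
P(A | observation) = 0.0330017 / 0.16736 = 0.19719.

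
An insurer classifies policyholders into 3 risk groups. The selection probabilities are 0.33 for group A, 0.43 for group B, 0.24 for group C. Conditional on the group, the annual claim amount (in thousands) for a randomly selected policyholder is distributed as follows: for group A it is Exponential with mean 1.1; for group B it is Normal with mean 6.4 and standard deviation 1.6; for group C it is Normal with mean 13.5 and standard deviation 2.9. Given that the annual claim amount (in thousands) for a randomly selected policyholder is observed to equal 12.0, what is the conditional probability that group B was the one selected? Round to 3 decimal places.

0.008

Likelihoods f(12.0 | ·): A: 1.66284e-05; B: 0.000545427; C: 0.120342.
Posterior ∝ prior × likelihood. Numerator for B: 0.43·0.000545427 = 0.000234533.
Normalizing constant: 0.33·1.66284e-05 + 0.43·0.000545427 + 0.24·0.120342 = 0.0291221.
P(B | observation) = 0.000234533 / 0.0291221 = 0.00805346.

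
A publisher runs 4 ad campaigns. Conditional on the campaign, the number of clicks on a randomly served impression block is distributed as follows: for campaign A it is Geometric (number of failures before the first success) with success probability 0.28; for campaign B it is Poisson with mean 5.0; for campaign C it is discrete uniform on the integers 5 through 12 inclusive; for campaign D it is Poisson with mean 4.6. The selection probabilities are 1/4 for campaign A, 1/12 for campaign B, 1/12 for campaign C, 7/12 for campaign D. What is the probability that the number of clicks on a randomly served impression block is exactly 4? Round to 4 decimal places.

0.1428

Conditional on each campaign, P(X = 4): A: 0.0752468; B: 0.175467; C: 0; D: 0.187528.
By total probability, P(X = 4) = 0.25·0.0752468 + 0.0833333·0.175467 + 0.0833333·0 + 0.583333·0.187528 = 0.142825.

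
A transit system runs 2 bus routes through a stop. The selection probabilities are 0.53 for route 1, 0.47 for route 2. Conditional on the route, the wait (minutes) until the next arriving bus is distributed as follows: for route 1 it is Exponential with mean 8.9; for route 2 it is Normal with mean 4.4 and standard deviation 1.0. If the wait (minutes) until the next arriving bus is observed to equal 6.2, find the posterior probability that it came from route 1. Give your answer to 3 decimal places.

Likelihoods f(6.2 | ·): 1: 0.0559845; 2: 0.0789502.
Posterior ∝ prior × likelihood. Numerator for 1: 0.53·0.0559845 = 0.0296718.
Normalizing constant: 0.53·0.0559845 + 0.47·0.0789502 = 0.0667784.
P(1 | observation) = 0.0296718 / 0.0667784 = 0.444332.

0.444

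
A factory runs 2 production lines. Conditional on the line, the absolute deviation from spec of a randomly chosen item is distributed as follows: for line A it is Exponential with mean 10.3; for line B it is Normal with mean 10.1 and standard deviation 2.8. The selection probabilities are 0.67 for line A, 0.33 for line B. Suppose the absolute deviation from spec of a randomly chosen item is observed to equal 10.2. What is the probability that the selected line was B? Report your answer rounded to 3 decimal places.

Likelihoods f(10.2 | ·): A: 0.0360649; B: 0.142389.
Posterior ∝ prior × likelihood. Numerator for B: 0.33·0.142389 = 0.0469882.
Normalizing constant: 0.67·0.0360649 + 0.33·0.142389 = 0.0711517.
P(B | observation) = 0.0469882 / 0.0711517 = 0.660395.

0.660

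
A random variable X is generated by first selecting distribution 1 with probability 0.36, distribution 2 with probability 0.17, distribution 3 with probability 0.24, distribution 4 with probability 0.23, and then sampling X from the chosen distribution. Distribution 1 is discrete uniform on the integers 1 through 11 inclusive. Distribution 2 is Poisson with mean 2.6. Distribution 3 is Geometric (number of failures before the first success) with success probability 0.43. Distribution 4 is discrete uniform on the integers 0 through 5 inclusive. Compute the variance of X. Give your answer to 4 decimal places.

9.2051

Per component, 1: μ=6, E[X²]=46; 2: μ=2.6, E[X²]=9.36; 3: μ=1.32558, E[X²]=4.83991; 4: μ=2.5, E[X²]=9.16667.
E[X] = 0.36·6 + 0.17·2.6 + 0.24·1.32558 + 0.23·2.5 = 3.49514.
E[X²] = 0.36·46 + 0.17·9.36 + 0.24·4.83991 + 0.23·9.16667 = 21.4211.
Var(X) = E[X²] − (E[X])² = 21.4211 − 12.216 = 9.20511.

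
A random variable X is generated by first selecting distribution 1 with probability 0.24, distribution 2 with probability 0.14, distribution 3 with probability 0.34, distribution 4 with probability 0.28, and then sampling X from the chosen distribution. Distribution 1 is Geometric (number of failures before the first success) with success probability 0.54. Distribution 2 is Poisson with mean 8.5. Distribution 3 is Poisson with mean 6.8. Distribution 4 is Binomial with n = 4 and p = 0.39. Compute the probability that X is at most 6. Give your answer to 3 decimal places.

0.718

Conditional on each component, P(X ≤ 6): 1: 0.995642; 2: 0.256178; 3: 0.479916; 4: 1.
By total probability, P(X ≤ 6) = 0.24·0.995642 + 0.14·0.256178 + 0.34·0.479916 + 0.28·1 = 0.71799.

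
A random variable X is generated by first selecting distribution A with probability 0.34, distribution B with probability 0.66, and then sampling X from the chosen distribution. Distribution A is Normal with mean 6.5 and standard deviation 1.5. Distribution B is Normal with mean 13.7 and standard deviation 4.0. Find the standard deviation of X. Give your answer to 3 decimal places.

4.791

Per component, A: μ=6.5, E[X²]=44.5; B: μ=13.7, E[X²]=203.69.
E[X] = 0.34·6.5 + 0.66·13.7 = 11.252.
E[X²] = 0.34·44.5 + 0.66·203.69 = 149.565.
Var(X) = E[X²] − (E[X])² = 149.565 − 126.608 = 22.9579.
SD(X) = √22.9579 = 4.79144.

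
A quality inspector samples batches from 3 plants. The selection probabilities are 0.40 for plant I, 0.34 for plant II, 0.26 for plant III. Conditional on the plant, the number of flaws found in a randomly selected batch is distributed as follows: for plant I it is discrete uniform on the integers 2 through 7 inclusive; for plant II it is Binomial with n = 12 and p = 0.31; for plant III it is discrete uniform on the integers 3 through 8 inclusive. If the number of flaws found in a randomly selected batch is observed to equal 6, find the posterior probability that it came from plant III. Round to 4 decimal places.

Likelihoods P(X=6 | ·): I: 0.166667; II: 0.0884987; III: 0.166667.
Posterior ∝ prior × likelihood. Numerator for III: 0.26·0.166667 = 0.0433333.
Normalizing constant: 0.4·0.166667 + 0.34·0.0884987 + 0.26·0.166667 = 0.14009.
P(III | observation) = 0.0433333 / 0.14009 = 0.309326.

0.3093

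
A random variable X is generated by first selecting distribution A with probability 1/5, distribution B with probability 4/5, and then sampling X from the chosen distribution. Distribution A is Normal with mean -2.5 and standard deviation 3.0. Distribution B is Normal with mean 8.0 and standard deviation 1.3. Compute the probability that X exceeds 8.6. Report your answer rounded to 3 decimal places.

Conditional on each component, P(X > 8.6): A: 0.0001078; B: 0.322206.
By total probability, P(X > 8.6) = 0.2·0.0001078 + 0.8·0.322206 = 0.257786.

0.258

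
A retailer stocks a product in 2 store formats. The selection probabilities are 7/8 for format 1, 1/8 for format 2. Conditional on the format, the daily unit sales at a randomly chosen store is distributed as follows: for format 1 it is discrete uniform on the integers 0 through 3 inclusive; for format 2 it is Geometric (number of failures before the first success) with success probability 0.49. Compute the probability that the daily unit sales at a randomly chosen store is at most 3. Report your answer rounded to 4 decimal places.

0.9915

Conditional on each format, P(X ≤ 3): 1: 1; 2: 0.932348.
By total probability, P(X ≤ 3) = 0.875·1 + 0.125·0.932348 = 0.991543.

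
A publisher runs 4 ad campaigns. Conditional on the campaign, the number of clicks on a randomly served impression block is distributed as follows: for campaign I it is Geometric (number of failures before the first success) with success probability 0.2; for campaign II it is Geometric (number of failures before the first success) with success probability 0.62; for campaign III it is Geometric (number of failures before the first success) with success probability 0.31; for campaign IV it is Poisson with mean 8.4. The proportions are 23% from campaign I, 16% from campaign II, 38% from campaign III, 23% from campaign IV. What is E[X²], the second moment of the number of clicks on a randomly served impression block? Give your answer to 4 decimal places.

For each component E[X²] = Var + (mean)², giving I: 36; II: 1.3642; III: 12.1342; IV: 78.96.
Overall E[X²] = 0.23·36 + 0.16·1.3642 + 0.38·12.1342 + 0.23·78.96 = 31.2701.

31.2701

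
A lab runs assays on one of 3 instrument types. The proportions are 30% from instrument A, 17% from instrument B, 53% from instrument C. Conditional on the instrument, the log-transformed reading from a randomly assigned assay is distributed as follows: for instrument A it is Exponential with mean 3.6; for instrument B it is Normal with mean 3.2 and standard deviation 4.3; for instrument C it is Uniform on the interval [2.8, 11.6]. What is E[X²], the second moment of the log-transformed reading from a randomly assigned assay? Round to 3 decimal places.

For each component E[X²] = Var + (mean)², giving A: 25.92; B: 28.73; C: 58.2933.
Overall E[X²] = 0.3·25.92 + 0.17·28.73 + 0.53·58.2933 = 43.5556.

43.556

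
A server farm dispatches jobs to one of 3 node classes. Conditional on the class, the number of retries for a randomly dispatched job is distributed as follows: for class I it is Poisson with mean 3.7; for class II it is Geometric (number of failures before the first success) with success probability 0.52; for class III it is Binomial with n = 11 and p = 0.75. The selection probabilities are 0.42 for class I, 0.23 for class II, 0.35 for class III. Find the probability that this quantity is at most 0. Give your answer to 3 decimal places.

Conditional on each class, P(X ≤ 0): I: 0.0247235; II: 0.52; III: 2.38419e-07.
By total probability, P(X ≤ 0) = 0.42·0.0247235 + 0.23·0.52 + 0.35·2.38419e-07 = 0.129984.

0.130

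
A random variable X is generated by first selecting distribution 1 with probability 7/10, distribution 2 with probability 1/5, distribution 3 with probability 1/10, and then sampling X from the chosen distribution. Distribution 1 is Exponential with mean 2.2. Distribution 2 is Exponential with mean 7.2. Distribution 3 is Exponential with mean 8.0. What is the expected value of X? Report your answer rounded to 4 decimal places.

Component means — 1: 2.2; 2: 7.2; 3: 8.
E[X] = 0.7·2.2 + 0.2·7.2 + 0.1·8 = 3.78.

3.7800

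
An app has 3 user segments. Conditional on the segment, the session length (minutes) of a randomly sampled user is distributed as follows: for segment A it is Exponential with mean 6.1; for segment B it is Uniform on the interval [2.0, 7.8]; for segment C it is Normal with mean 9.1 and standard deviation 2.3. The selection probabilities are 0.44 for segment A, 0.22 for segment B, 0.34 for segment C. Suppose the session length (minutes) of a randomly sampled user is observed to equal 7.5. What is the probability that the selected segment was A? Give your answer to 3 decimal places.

Likelihoods f(7.5 | ·): A: 0.0479404; B: 0.172414; C: 0.136175.
Posterior ∝ prior × likelihood. Numerator for A: 0.44·0.0479404 = 0.0210938.
Normalizing constant: 0.44·0.0479404 + 0.22·0.172414 + 0.34·0.136175 = 0.105324.
P(A | observation) = 0.0210938 / 0.105324 = 0.200274.

0.200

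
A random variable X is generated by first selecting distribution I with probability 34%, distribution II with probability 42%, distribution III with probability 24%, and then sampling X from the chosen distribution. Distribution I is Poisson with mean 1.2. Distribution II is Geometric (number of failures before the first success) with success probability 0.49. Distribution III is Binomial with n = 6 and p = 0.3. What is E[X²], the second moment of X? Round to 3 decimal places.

For each component E[X²] = Var + (mean)², giving I: 2.64; II: 3.20741; III: 4.5.
Overall E[X²] = 0.34·2.64 + 0.42·3.20741 + 0.24·4.5 = 3.32471.

3.325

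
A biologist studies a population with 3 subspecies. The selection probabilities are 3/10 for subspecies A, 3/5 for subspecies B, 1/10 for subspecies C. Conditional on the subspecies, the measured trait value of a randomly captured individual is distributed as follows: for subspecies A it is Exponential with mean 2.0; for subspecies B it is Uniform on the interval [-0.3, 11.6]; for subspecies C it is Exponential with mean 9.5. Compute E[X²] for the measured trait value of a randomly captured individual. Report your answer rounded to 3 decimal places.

46.684

For each component E[X²] = Var + (mean)², giving A: 8; B: 43.7233; C: 180.5.
Overall E[X²] = 0.3·8 + 0.6·43.7233 + 0.1·180.5 = 46.684.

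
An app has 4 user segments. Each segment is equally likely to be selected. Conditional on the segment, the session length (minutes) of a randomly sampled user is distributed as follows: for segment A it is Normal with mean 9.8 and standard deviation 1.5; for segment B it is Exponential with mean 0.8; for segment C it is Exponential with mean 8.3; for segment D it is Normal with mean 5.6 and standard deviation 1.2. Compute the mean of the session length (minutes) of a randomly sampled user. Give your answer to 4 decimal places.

Component means — A: 9.8; B: 0.8; C: 8.3; D: 5.6.
E[X] = 0.25·9.8 + 0.25·0.8 + 0.25·8.3 + 0.25·5.6 = 6.125.

6.1250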